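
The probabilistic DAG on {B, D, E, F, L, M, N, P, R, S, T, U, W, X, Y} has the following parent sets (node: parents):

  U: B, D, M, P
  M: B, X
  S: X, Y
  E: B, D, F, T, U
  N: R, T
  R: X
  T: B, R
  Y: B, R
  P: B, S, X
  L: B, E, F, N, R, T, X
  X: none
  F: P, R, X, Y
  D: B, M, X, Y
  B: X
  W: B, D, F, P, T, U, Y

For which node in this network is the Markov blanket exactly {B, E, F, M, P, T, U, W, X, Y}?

D

The target node must have every member of {B, E, F, M, P, T, U, W, X, Y} as a parent, child, or co-parent, and no others.
Parents of D: B, M, X, Y; children: E, U, W; co-parents: B, F, M, P, T, U, Y.
These exactly cover the given set, so the node is D.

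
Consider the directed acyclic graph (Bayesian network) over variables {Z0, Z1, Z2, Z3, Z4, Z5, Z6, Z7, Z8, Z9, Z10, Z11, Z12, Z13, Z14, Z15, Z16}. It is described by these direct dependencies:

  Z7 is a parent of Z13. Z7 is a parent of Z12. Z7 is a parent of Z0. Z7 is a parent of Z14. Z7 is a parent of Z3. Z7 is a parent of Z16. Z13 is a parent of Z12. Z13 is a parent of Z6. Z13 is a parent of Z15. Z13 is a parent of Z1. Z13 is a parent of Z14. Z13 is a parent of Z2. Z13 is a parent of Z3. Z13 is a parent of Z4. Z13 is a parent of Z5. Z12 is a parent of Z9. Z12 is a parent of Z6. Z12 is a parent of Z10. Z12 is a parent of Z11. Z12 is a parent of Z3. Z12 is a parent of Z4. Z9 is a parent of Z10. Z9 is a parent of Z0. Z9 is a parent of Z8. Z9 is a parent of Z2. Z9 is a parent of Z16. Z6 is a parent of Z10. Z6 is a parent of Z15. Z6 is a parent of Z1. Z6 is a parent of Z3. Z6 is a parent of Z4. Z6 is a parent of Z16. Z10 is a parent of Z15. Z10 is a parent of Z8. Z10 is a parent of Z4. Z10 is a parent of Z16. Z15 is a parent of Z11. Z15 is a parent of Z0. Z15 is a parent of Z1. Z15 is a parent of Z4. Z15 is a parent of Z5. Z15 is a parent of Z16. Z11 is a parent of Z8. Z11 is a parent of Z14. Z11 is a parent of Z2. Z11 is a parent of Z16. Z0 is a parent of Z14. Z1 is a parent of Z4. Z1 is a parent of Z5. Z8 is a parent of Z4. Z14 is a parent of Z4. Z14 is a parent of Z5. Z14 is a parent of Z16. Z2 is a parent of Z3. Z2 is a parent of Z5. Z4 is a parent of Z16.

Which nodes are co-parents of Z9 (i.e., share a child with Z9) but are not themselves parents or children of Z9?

Children of Z9: Z0, Z2, Z8, Z10, Z16.
  parents(Z10) \ {Z9} = {Z6, Z12}.
  Z0 also has parents Z7, Z15.
  parents(Z8) \ {Z9} = {Z10, Z11}.
  parents(Z2) \ {Z9} = {Z11, Z13}.
  parents(Z16) \ {Z9} = {Z4, Z6, Z7, Z10, Z11, Z14, Z15}.
Excluding nodes already adjacent to Z9 (Z0, Z2, Z8, Z10, Z12, Z16), the co-parent-only contribution is {Z4, Z6, Z7, Z11, Z13, Z14, Z15}.

{Z4, Z6, Z7, Z11, Z13, Z14, Z15}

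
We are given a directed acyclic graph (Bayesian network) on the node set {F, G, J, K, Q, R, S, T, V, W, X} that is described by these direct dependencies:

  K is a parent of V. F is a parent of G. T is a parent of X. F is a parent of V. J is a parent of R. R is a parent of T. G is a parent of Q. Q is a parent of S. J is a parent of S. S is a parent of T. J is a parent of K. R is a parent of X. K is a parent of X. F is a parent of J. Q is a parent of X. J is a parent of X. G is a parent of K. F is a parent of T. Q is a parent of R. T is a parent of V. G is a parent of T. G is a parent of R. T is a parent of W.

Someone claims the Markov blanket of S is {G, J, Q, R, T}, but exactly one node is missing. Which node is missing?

F

Recall MB(v) = parents ∪ children ∪ spouses, where spouses are the other parents of v's children.
S's parents: J, Q.
S has child T.
Co-parents of S (other parents of its children):
  T's other parents are F, G, R.
MB(S) = {F, G, J, Q, R, T}.
Comparing with the claimed set, F is missing.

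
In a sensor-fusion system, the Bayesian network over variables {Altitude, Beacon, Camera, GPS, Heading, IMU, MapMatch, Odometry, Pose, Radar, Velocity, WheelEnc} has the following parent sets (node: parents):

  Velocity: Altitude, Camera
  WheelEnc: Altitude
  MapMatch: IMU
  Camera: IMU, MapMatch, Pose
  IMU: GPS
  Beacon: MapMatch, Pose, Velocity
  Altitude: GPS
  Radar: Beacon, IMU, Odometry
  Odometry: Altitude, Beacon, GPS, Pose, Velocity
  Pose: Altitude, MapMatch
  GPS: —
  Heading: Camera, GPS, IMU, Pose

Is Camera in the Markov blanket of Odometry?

No

Odometry has child Radar.
Pa(Odometry) = {Altitude, Beacon, GPS, Pose, Velocity}.
Other parents of Odometry's children:
  Radar also has parents Beacon, IMU.
MB(Odometry) = {Altitude, Beacon, GPS, IMU, Pose, Radar, Velocity}; Camera is not in this set.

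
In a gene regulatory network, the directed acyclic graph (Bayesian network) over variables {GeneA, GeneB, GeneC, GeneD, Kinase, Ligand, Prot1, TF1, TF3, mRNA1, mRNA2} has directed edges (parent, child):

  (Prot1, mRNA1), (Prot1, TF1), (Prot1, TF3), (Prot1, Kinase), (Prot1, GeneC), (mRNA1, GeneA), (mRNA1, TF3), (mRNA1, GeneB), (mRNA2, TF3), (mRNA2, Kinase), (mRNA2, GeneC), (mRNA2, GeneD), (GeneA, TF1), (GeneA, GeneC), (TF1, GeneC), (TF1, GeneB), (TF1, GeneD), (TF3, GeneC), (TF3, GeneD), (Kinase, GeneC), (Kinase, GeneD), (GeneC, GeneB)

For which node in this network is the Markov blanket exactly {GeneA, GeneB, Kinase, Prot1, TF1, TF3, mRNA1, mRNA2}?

GeneC

The target node must have every member of {GeneA, GeneB, Kinase, Prot1, TF1, TF3, mRNA1, mRNA2} as a parent, child, or co-parent, and no others.
Parents of GeneC: GeneA, Kinase, Prot1, TF1, TF3, mRNA2; children: GeneB; co-parents: TF1, mRNA1.
These exactly cover the given set, so the node is GeneC.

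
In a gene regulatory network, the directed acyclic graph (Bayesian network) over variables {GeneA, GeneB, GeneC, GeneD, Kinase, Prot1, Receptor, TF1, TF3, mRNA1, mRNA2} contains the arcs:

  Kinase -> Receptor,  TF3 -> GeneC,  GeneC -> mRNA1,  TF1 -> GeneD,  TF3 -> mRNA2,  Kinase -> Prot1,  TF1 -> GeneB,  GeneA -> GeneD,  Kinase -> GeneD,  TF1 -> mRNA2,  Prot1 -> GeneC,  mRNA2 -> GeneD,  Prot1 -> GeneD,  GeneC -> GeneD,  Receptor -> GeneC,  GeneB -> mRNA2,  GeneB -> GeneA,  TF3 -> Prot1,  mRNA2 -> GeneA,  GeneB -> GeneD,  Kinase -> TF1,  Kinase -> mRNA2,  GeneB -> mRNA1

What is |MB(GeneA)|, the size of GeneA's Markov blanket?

The Markov blanket of a node is its parents, its children, and the other parents of its children.
GeneA's parents: GeneB, mRNA2.
GeneA's children: GeneD.
Parents of each child, excluding GeneA:
  GeneD also has parents GeneB, GeneC, Kinase, Prot1, TF1, mRNA2.
MB(GeneA) = {GeneB, GeneC, GeneD, Kinase, Prot1, TF1, mRNA2}, which has 7 nodes.

7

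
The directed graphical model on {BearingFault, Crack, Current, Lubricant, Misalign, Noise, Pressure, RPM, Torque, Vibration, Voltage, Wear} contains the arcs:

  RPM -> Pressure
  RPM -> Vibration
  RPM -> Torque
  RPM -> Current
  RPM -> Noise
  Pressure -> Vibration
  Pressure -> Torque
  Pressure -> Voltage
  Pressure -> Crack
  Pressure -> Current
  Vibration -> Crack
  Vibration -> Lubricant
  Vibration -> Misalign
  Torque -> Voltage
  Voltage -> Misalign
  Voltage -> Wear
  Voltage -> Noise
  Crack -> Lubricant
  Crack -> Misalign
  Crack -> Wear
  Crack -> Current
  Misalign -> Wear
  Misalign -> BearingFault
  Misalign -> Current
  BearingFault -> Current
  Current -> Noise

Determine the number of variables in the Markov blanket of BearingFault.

Recall MB(v) = parents ∪ children ∪ spouses, where spouses are the other parents of v's children.
Pa(BearingFault) = {Misalign}.
BearingFault's children: Current.
For each child, the remaining parents (spouses of BearingFault):
  parents(Current) \ {BearingFault} = {Crack, Misalign, Pressure, RPM}.
MB(BearingFault) = {Crack, Current, Misalign, Pressure, RPM}, which has 5 nodes.

5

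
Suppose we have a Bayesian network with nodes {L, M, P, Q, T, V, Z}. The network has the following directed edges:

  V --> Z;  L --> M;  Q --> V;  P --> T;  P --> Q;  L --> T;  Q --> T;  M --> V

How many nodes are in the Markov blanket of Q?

Recall MB(v) = parents ∪ children ∪ spouses, where spouses are the other parents of v's children.
Q has parent P.
Q's children: T, V.
Co-parents of Q (other parents of its children):
  T also has parents L, P.
  V also has parent M.
MB(Q) = {L, M, P, T, V}, which has 5 nodes.

5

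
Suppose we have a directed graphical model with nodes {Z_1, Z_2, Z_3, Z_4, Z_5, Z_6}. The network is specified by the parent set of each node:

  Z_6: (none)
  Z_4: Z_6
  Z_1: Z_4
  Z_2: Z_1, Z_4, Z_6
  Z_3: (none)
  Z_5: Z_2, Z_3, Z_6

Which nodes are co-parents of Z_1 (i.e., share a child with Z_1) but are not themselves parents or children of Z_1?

Children of Z_1: Z_2.
  Z_2: Z_4, Z_6
Excluding nodes already adjacent to Z_1 (Z_2, Z_4), the co-parent-only contribution is {Z_6}.

{Z_6}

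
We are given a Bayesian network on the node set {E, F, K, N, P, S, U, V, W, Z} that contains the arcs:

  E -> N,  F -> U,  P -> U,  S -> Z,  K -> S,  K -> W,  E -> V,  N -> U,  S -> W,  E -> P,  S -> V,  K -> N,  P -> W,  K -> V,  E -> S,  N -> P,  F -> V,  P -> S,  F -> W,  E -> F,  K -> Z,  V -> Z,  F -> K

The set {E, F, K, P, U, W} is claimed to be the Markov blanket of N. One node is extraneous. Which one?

N's parents: E, K.
N's children: P, U.
Other parents of N's children:
  parents(P) \ {N} = {E}.
  U also has parents F, P.
MB(N) = {E, F, K, P, U}.
W is neither a parent, child, nor co-parent of N, so it does not belong.

W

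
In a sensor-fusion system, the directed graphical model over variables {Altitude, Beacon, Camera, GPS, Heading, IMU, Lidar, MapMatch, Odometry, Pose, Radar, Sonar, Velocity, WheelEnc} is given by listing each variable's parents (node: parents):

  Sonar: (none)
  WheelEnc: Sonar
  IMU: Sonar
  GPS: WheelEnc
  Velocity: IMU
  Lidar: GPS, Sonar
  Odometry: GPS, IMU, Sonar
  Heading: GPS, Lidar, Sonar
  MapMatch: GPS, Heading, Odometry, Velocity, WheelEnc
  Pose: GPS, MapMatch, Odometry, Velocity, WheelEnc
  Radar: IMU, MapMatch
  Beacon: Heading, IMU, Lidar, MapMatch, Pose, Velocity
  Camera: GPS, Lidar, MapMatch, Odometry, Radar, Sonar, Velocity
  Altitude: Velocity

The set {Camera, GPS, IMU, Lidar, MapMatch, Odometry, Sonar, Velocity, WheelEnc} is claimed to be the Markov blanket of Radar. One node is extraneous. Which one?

WheelEnc

The Markov blanket of a node is its parents, its children, and the other parents of its children.
Ch(Radar) = {Camera}.
Parents of Radar: IMU, MapMatch.
Other parents of Radar's children:
  Camera: GPS, Lidar, MapMatch, Odometry, Sonar, Velocity
MB(Radar) = {Camera, GPS, IMU, Lidar, MapMatch, Odometry, Sonar, Velocity}.
WheelEnc is neither a parent, child, nor co-parent of Radar, so it does not belong.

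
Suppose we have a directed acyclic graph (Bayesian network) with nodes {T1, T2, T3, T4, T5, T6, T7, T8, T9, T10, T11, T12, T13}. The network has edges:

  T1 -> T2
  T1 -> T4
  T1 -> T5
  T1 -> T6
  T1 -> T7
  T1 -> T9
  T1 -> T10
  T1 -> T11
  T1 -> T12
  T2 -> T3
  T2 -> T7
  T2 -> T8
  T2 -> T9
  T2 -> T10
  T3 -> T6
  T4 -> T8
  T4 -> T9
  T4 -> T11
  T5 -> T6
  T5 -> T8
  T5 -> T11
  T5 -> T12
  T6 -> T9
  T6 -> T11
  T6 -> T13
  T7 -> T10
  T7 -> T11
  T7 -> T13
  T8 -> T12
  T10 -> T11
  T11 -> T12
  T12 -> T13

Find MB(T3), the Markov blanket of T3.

T3 has parent T2.
T3 has child T6.
Parents of each child, excluding T3:
  T6: T1, T5
MB(T3) = {T1, T2, T5, T6}.

{T1, T2, T5, T6}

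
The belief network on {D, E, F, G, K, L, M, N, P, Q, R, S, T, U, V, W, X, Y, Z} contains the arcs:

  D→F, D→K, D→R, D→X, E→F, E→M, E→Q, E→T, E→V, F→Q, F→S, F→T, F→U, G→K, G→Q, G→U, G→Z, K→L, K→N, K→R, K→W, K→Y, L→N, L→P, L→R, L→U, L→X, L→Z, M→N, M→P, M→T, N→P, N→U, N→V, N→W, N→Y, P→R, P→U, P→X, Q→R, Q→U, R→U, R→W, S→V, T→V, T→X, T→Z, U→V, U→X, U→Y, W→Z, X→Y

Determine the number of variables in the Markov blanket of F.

By definition, MB(F) is built from F's parents, F's children, and the co-parents of F.
F has parents D, E.
F's children: Q, S, T, U.
Co-parents of F (other parents of its children):
  parents(Q) \ {F} = {E, G}.
  S: no additional parents.
  T's other parents are E, M.
  U's other parents are G, L, N, P, Q, R.
MB(F) = {D, E, G, L, M, N, P, Q, R, S, T, U}, which has 12 nodes.

12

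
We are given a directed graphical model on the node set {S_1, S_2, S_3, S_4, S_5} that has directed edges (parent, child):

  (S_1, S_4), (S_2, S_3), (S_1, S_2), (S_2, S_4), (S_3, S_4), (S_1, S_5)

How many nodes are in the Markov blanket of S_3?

Pa(S_3) = {S_2}.
Children of S_3: S_4.
Parents of each child, excluding S_3:
  parents(S_4) \ {S_3} = {S_1, S_2}.
MB(S_3) = {S_1, S_2, S_4}, which has 3 nodes.

3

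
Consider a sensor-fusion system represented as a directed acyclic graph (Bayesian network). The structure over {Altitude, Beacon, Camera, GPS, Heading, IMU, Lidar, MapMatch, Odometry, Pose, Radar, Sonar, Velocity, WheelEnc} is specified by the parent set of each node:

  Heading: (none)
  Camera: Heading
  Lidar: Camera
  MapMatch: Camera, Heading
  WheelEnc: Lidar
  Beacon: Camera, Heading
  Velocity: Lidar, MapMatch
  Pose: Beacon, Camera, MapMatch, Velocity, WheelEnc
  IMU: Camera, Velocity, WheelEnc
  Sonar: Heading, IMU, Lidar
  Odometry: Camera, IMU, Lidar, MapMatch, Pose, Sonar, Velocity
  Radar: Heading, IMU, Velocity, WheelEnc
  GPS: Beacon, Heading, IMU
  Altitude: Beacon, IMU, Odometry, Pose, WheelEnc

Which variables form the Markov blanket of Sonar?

By definition, MB(Sonar) is built from Sonar's parents, Sonar's children, and the co-parents of Sonar.
Sonar's parents: Heading, IMU, Lidar.
Ch(Sonar) = {Odometry}.
Other parents of Sonar's children:
  Odometry: Camera, IMU, Lidar, MapMatch, Pose, Velocity
Union: {Heading, IMU, Lidar} ∪ {Odometry} ∪ {Camera, IMU, Lidar, MapMatch, Pose, Velocity} = {Camera, Heading, IMU, Lidar, MapMatch, Odometry, Pose, Velocity}.

{Camera, Heading, IMU, Lidar, MapMatch, Odometry, Pose, Velocity}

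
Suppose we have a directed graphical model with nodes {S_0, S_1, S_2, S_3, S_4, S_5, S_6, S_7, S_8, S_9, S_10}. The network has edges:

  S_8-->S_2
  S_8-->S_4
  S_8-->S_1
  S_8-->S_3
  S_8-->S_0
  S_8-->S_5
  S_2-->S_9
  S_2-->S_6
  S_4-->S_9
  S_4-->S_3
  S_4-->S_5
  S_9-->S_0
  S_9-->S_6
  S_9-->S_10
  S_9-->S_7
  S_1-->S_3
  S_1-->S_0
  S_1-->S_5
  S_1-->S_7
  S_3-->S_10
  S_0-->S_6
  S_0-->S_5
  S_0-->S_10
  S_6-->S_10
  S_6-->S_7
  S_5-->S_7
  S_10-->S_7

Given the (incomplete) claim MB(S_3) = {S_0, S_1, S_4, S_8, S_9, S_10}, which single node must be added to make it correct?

S_6

By definition, MB(S_3) is built from S_3's parents, S_3's children, and the co-parents of S_3.
Parents of S_3: S_1, S_4, S_8.
S_3's children: S_10.
Co-parents of S_3 (other parents of its children):
  S_10 also has parents S_0, S_6, S_9.
MB(S_3) = {S_0, S_1, S_4, S_6, S_8, S_9, S_10}.
Comparing with the claimed set, S_6 is missing.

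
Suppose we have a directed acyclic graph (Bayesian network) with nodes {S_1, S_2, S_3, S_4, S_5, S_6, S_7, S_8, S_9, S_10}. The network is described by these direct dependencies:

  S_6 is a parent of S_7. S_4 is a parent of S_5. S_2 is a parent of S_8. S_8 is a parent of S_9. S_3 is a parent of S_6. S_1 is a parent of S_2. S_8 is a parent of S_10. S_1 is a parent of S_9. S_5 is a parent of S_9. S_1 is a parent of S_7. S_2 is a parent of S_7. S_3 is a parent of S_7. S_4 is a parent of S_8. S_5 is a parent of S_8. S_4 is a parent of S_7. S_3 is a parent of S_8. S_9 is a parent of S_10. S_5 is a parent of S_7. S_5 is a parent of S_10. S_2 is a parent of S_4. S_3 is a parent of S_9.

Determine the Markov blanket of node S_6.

{S_1, S_2, S_3, S_4, S_5, S_7}

A node's Markov blanket = Pa ∪ Ch ∪ (parents of Ch other than the node itself).
S_6's children: S_7.
S_6 has parent S_3.
Co-parents of S_6 (other parents of its children):
  S_7: S_1, S_2, S_3, S_4, S_5
So the Markov blanket of S_6 is {S_1, S_2, S_3, S_4, S_5, S_7}.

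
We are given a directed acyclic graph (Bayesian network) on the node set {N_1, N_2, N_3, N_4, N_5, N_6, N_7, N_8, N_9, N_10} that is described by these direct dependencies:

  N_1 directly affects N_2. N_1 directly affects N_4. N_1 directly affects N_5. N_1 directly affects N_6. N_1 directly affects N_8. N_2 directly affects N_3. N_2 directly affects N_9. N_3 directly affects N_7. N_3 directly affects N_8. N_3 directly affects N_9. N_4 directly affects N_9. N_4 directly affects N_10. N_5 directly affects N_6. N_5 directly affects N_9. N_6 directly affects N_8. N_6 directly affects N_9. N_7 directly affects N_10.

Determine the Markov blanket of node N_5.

N_5's parents: N_1.
Ch(N_5) = {N_6, N_9}.
For each child, the remaining parents (spouses of N_5):
  N_6 also has parent N_1.
  parents(N_9) \ {N_5} = {N_2, N_3, N_4, N_6}.
MB(N_5) = {N_1, N_2, N_3, N_4, N_6, N_9}.

{N_1, N_2, N_3, N_4, N_6, N_9}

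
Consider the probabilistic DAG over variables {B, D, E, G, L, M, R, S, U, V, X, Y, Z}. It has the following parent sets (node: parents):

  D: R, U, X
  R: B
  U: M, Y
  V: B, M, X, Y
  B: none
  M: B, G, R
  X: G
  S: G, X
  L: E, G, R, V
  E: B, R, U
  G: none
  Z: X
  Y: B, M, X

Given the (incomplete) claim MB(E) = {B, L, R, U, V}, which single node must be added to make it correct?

G

Pa(E) = {B, R, U}.
Children of E: L.
For each child, the remaining parents (spouses of E):
  L also has parents G, R, V.
MB(E) = {B, G, L, R, U, V}.
Comparing with the claimed set, G is missing.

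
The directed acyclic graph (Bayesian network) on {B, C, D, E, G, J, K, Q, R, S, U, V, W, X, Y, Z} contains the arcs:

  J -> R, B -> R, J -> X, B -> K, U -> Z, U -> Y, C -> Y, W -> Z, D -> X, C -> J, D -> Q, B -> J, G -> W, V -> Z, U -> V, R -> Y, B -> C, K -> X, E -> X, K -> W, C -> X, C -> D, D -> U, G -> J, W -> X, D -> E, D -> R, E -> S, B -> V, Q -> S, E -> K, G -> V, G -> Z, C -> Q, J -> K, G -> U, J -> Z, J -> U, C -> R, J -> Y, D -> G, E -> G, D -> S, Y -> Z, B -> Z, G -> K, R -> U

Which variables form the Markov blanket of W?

{B, C, D, E, G, J, K, U, V, X, Y, Z}

By definition, MB(W) is built from W's parents, W's children, and the co-parents of W.
Pa(W) = {G, K}.
W's children: X, Z.
Other parents of W's children:
  X: C, D, E, J, K
  Z: B, G, J, U, V, Y
So the Markov blanket of W is {B, C, D, E, G, J, K, U, V, X, Y, Z}.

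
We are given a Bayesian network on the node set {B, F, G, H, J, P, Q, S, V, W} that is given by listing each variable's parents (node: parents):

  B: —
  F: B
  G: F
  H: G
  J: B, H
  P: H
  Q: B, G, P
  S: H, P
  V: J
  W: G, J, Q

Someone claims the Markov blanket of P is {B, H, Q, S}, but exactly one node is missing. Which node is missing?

Pa(P) = {H}.
P's children: Q, S.
For each child, the remaining parents (spouses of P):
  parents(Q) \ {P} = {B, G}.
  S's other parent is H.
MB(P) = {B, G, H, Q, S}.
Comparing with the claimed set, G is missing.

G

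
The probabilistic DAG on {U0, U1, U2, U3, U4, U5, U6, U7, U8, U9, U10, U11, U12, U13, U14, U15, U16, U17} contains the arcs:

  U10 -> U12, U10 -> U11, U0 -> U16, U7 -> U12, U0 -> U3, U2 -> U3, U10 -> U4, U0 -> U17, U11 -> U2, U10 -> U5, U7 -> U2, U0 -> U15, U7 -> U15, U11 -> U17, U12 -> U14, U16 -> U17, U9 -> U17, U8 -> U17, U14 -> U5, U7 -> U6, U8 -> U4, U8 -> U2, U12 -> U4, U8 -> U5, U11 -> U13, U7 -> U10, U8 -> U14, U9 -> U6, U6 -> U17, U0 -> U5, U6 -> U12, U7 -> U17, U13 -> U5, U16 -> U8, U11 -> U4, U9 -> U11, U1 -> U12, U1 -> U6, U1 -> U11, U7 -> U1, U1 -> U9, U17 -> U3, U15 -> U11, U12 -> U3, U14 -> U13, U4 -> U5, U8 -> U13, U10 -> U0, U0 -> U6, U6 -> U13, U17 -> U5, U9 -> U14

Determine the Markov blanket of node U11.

{U0, U1, U2, U4, U6, U7, U8, U9, U10, U12, U13, U14, U15, U16, U17}

A node's Markov blanket = Pa ∪ Ch ∪ (parents of Ch other than the node itself).
U11 has parents U1, U9, U10, U15.
U11's children: U2, U4, U13, U17.
Co-parents of U11 (other parents of its children):
  U2: U7, U8
  U4: U8, U10, U12
  U17: U0, U6, U7, U8, U9, U16
  U13: U6, U8, U14
Taking the union gives {U0, U1, U2, U4, U6, U7, U8, U9, U10, U12, U13, U14, U15, U16, U17}.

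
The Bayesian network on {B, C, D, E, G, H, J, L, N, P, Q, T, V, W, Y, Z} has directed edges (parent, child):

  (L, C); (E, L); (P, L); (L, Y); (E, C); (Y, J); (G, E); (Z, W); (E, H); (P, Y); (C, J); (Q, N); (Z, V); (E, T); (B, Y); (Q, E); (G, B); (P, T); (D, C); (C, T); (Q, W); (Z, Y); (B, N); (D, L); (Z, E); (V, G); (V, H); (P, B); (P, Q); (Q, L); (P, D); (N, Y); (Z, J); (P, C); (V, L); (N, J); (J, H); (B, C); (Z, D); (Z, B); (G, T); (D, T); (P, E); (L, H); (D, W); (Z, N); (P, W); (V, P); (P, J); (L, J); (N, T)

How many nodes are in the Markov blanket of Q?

10

Parents of Q: P.
Ch(Q) = {E, L, N, W}.
Parents of each child, excluding Q:
  E also has parents G, P, Z.
  L also has parents D, E, P, V.
  N also has parents B, Z.
  W also has parents D, P, Z.
MB(Q) = {B, D, E, G, L, N, P, V, W, Z}, which has 10 nodes.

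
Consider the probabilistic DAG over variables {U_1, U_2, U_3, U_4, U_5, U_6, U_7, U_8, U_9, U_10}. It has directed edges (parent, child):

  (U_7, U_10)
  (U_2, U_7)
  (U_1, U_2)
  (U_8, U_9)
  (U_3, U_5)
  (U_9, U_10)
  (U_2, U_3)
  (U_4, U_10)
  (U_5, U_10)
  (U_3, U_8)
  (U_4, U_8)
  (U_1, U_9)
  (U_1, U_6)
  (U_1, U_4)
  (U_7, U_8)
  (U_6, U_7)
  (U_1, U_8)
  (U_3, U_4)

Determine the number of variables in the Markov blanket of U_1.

Parents of U_1: none.
Children of U_1: U_2, U_4, U_6, U_8, U_9.
Other parents of U_1's children:
  U_2: no additional parents.
  parents(U_4) \ {U_1} = {U_3}.
  U_6: no additional parents.
  U_8 also has parents U_3, U_4, U_7.
  U_9 also has parent U_8.
MB(U_1) = {U_2, U_3, U_4, U_6, U_7, U_8, U_9}, which has 7 nodes.

7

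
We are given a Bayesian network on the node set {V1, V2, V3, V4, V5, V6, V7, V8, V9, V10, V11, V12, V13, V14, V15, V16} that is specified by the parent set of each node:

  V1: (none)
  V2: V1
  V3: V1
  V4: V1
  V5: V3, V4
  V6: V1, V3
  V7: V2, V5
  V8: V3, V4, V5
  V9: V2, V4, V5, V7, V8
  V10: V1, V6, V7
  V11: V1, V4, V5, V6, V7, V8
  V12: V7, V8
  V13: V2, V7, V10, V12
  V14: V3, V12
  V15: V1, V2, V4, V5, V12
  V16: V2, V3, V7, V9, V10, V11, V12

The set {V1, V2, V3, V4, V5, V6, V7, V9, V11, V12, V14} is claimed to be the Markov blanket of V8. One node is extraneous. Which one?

V14

V8 has children V9, V11, V12.
Pa(V8) = {V3, V4, V5}.
Parents of each child, excluding V8:
  V9 also has parents V2, V4, V5, V7.
  parents(V11) \ {V8} = {V1, V4, V5, V6, V7}.
  V12's other parent is V7.
MB(V8) = {V1, V2, V3, V4, V5, V6, V7, V9, V11, V12}.
V14 is neither a parent, child, nor co-parent of V8, so it does not belong.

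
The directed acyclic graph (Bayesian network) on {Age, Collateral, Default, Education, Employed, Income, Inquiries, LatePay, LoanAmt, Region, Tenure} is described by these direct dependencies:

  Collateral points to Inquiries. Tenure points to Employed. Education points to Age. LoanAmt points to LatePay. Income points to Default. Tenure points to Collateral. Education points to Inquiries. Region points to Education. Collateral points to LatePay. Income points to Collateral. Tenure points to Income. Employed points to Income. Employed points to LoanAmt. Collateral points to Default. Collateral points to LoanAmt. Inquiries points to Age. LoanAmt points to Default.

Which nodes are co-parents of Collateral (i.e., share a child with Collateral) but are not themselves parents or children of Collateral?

{Education, Employed}

Children of Collateral: Default, Inquiries, LatePay, LoanAmt.
  LoanAmt: Employed
  LatePay: LoanAmt
  Inquiries: Education
  Default: Income, LoanAmt
Excluding nodes already adjacent to Collateral (Default, Income, Inquiries, LatePay, LoanAmt, Tenure), the co-parent-only contribution is {Education, Employed}.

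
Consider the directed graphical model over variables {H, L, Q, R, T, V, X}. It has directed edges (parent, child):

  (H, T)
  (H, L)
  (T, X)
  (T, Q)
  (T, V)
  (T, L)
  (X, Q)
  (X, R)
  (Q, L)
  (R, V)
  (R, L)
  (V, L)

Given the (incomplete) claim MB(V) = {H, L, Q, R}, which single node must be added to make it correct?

T

Recall MB(v) = parents ∪ children ∪ spouses, where spouses are the other parents of v's children.
V's parents: R, T.
Ch(V) = {L}.
For each child, the remaining parents (spouses of V):
  L's other parents are H, Q, R, T.
MB(V) = {H, L, Q, R, T}.
Comparing with the claimed set, T is missing.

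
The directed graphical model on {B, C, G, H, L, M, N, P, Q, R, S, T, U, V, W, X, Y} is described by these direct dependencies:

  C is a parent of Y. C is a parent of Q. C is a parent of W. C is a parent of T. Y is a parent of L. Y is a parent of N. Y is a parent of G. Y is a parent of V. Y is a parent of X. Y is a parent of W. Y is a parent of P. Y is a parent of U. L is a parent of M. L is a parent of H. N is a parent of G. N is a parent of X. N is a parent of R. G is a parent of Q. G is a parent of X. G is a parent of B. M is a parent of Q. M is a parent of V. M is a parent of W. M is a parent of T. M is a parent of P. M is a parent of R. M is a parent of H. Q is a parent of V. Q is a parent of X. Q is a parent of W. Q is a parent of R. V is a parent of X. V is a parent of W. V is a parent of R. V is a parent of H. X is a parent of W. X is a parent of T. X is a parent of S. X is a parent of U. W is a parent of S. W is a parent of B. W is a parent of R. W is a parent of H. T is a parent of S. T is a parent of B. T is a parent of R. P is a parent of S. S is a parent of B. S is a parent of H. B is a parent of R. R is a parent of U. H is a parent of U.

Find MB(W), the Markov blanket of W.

{B, C, G, H, L, M, N, P, Q, R, S, T, V, X, Y}

Recall MB(v) = parents ∪ children ∪ spouses, where spouses are the other parents of v's children.
W has children B, H, R, S.
W's parents: C, M, Q, V, X, Y.
Parents of each child, excluding W:
  S's other parents are P, T, X.
  parents(B) \ {W} = {G, S, T}.
  parents(R) \ {W} = {B, M, N, Q, T, V}.
  H also has parents L, M, S, V.
Taking the union gives {B, C, G, H, L, M, N, P, Q, R, S, T, V, X, Y}.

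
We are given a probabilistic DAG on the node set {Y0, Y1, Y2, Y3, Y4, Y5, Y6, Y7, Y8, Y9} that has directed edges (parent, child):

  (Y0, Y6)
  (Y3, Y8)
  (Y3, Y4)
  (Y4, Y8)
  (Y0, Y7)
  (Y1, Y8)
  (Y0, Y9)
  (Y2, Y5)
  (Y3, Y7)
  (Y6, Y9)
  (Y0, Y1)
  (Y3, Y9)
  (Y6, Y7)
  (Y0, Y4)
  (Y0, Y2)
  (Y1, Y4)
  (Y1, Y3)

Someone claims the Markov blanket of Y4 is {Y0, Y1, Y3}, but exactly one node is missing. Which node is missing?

Y8

The Markov blanket of a node is its parents, its children, and the other parents of its children.
Parents of Y4: Y0, Y1, Y3.
Y4's children: Y8.
Other parents of Y4's children:
  Y8 also has parents Y1, Y3.
MB(Y4) = {Y0, Y1, Y3, Y8}.
Comparing with the claimed set, Y8 is missing.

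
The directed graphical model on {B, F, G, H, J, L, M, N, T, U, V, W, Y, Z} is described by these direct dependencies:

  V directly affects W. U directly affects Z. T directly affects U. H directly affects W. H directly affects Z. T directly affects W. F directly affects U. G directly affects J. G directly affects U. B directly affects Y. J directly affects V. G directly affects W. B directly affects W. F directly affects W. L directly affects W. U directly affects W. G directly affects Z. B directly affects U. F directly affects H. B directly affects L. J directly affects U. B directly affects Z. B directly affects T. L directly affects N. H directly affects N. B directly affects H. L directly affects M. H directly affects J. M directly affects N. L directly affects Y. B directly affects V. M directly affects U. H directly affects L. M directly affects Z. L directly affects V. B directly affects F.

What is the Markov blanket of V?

A node's Markov blanket = Pa ∪ Ch ∪ (parents of Ch other than the node itself).
V's parents: B, J, L.
V has child W.
Co-parents of V (other parents of its children):
  W: B, F, G, H, L, T, U
Union: {B, J, L} ∪ {W} ∪ {B, F, G, H, L, T, U} = {B, F, G, H, J, L, T, U, W}.

{B, F, G, H, J, L, T, U, W}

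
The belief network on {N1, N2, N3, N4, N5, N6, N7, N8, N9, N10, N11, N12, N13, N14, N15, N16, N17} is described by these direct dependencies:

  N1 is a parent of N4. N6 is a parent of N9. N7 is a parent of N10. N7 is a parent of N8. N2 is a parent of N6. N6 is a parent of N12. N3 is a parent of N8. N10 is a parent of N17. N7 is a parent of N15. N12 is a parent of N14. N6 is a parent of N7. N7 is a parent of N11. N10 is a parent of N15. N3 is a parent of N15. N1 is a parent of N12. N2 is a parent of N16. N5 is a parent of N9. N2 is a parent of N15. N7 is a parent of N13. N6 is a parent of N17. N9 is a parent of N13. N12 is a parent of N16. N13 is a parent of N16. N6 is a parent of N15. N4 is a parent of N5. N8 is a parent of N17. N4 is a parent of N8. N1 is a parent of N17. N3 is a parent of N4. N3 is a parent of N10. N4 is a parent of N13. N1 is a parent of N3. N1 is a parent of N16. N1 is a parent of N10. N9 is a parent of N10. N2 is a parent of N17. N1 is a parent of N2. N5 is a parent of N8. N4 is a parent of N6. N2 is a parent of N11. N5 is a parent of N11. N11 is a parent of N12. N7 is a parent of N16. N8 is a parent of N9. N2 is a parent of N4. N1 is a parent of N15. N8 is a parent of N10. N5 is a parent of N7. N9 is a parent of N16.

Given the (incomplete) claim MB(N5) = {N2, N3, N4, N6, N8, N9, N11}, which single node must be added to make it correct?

N5's children: N7, N8, N9, N11.
N5's parents: N4.
For each child, the remaining parents (spouses of N5):
  N7's other parent is N6.
  parents(N8) \ {N5} = {N3, N4, N7}.
  N9 also has parents N6, N8.
  N11's other parents are N2, N7.
MB(N5) = {N2, N3, N4, N6, N7, N8, N9, N11}.
Comparing with the claimed set, N7 is missing.

N7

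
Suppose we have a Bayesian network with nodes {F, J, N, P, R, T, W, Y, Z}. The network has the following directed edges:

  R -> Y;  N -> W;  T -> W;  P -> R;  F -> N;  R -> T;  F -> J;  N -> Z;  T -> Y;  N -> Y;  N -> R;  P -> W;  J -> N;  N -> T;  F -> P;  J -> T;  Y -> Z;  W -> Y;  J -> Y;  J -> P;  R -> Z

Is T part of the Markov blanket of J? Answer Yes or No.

Yes

T is a child of J.
So T ∈ MB(J).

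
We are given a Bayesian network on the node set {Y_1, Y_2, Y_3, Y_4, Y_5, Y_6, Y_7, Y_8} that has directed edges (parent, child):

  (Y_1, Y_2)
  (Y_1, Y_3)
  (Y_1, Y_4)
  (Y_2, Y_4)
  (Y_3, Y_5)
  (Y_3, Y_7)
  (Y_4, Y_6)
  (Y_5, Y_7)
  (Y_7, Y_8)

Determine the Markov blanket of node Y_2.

Y_2 has child Y_4.
Pa(Y_2) = {Y_1}.
Co-parents of Y_2 (other parents of its children):
  Y_4: Y_1
So the Markov blanket of Y_2 is {Y_1, Y_4}.

{Y_1, Y_4}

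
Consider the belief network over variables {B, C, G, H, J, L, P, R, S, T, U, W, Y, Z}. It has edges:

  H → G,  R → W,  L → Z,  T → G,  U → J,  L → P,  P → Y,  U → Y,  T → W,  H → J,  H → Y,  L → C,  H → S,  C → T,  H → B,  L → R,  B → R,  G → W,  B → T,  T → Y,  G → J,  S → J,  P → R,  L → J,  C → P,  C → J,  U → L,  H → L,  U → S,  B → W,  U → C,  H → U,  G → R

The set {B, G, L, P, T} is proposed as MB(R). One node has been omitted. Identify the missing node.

W

Parents of R: B, G, L, P.
R has child W.
Other parents of R's children:
  W: B, G, T
MB(R) = {B, G, L, P, T, W}.
Comparing with the claimed set, W is missing.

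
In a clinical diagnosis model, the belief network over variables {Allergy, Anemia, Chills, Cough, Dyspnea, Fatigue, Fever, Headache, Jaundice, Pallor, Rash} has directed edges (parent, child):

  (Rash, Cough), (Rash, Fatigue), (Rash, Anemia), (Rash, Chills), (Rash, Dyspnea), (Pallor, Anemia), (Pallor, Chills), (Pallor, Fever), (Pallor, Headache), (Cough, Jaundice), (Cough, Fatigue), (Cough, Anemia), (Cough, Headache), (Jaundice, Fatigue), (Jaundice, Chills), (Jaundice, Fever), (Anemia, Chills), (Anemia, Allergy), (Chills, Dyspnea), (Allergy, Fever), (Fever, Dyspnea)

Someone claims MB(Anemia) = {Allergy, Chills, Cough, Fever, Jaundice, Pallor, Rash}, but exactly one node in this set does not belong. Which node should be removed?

Anemia has parents Cough, Pallor, Rash.
Anemia's children: Allergy, Chills.
Other parents of Anemia's children:
  parents(Chills) \ {Anemia} = {Jaundice, Pallor, Rash}.
  Allergy has no other parent.
MB(Anemia) = {Allergy, Chills, Cough, Jaundice, Pallor, Rash}.
Fever is neither a parent, child, nor co-parent of Anemia, so it does not belong.

Fever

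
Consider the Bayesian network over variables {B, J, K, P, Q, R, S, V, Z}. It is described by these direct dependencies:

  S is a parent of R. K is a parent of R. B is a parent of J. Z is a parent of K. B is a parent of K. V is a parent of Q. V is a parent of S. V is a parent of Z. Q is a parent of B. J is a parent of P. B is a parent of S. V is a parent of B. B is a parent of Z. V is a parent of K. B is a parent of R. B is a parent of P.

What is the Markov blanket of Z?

Parents of Z: B, V.
Z's children: K.
Parents of each child, excluding Z:
  parents(K) \ {Z} = {B, V}.
So the Markov blanket of Z is {B, K, V}.

{B, K, V}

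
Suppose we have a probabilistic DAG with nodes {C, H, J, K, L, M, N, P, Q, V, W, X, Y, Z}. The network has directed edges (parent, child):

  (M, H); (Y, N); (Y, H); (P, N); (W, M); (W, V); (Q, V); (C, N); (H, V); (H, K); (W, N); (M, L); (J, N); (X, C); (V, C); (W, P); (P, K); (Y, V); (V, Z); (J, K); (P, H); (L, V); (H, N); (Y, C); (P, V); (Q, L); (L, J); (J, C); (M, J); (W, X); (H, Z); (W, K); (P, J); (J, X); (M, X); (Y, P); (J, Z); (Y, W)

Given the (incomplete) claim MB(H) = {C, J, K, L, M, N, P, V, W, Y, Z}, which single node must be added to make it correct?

Q

Recall MB(v) = parents ∪ children ∪ spouses, where spouses are the other parents of v's children.
H has parents M, P, Y.
H has children K, N, V, Z.
Parents of each child, excluding H:
  V's other parents are L, P, Q, W, Y.
  Z also has parents J, V.
  N's other parents are C, J, P, W, Y.
  parents(K) \ {H} = {J, P, W}.
MB(H) = {C, J, K, L, M, N, P, Q, V, W, Y, Z}.
Comparing with the claimed set, Q is missing.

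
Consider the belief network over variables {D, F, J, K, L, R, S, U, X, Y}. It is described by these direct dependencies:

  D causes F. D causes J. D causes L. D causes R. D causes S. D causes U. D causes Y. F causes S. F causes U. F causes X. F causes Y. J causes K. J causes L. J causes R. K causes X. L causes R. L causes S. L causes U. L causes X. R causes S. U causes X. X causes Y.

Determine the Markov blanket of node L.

By definition, MB(L) is built from L's parents, L's children, and the co-parents of L.
L has parents D, J.
Children of L: R, S, U, X.
Parents of each child, excluding L:
  R: D, J
  S: D, F, R
  U: D, F
  X: F, K, U
MB(L) = {D, F, J, K, R, S, U, X}.

{D, F, J, K, R, S, U, X}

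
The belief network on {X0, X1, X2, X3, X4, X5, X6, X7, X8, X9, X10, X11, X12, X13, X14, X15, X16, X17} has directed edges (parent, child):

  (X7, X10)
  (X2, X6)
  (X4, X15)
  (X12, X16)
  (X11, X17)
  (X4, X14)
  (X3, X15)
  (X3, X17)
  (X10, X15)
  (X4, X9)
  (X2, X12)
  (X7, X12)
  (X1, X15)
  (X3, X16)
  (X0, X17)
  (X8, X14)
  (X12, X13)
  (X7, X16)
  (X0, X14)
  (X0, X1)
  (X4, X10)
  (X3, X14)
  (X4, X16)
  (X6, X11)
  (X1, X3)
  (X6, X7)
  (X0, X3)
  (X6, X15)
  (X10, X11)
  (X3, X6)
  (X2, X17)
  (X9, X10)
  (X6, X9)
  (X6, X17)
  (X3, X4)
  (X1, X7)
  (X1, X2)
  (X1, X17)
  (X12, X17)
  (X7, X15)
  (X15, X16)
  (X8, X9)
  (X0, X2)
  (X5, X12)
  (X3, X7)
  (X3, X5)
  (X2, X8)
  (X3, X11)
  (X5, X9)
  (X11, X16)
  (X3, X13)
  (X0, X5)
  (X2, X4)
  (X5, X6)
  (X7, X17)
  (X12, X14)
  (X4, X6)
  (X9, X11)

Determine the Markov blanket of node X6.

By definition, MB(X6) is built from X6's parents, X6's children, and the co-parents of X6.
X6 has children X7, X9, X11, X15, X17.
X6 has parents X2, X3, X4, X5.
For each child, the remaining parents (spouses of X6):
  X7 also has parents X1, X3.
  X9 also has parents X4, X5, X8.
  X11 also has parents X3, X9, X10.
  X15 also has parents X1, X3, X4, X7, X10.
  X17 also has parents X0, X1, X2, X3, X7, X11, X12.
Union: {X2, X3, X4, X5} ∪ {X7, X9, X11, X15, X17} ∪ {X0, X1, X2, X3, X4, X5, X7, X8, X9, X10, X11, X12} = {X0, X1, X2, X3, X4, X5, X7, X8, X9, X10, X11, X12, X15, X17}.

{X0, X1, X2, X3, X4, X5, X7, X8, X9, X10, X11, X12, X15, X17}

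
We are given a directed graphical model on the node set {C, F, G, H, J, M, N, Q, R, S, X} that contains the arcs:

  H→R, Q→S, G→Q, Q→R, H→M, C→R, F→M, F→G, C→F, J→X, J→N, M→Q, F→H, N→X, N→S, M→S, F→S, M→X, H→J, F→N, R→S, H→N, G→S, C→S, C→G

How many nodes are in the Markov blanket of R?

A node's Markov blanket = Pa ∪ Ch ∪ (parents of Ch other than the node itself).
Children of R: S.
R's parents: C, H, Q.
Co-parents of R (other parents of its children):
  parents(S) \ {R} = {C, F, G, M, N, Q}.
MB(R) = {C, F, G, H, M, N, Q, S}, which has 8 nodes.

8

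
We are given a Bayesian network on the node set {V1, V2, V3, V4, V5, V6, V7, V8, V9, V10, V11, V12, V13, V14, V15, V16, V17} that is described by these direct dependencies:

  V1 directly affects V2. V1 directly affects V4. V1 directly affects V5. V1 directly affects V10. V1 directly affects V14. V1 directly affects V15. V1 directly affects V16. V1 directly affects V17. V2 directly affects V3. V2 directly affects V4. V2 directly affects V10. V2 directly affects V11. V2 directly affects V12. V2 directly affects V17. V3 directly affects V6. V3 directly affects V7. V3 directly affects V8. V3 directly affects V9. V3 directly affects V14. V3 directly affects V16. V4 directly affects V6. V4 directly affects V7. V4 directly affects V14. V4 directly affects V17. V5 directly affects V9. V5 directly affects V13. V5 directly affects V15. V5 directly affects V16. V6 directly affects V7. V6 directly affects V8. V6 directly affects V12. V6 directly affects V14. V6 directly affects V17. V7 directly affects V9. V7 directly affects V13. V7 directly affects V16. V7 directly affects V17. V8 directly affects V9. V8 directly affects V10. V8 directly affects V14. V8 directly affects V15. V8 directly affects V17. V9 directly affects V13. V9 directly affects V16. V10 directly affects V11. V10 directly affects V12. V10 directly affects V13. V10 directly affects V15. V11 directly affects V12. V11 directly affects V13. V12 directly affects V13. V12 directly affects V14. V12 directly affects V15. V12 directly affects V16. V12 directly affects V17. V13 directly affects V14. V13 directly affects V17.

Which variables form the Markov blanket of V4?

A node's Markov blanket = Pa ∪ Ch ∪ (parents of Ch other than the node itself).
Pa(V4) = {V1, V2}.
Ch(V4) = {V6, V7, V14, V17}.
For each child, the remaining parents (spouses of V4):
  V6 also has parent V3.
  V7 also has parents V3, V6.
  V14's other parents are V1, V3, V6, V8, V12, V13.
  V17 also has parents V1, V2, V6, V7, V8, V12, V13.
MB(V4) = {V1, V2, V3, V6, V7, V8, V12, V13, V14, V17}.

{V1, V2, V3, V6, V7, V8, V12, V13, V14, V17}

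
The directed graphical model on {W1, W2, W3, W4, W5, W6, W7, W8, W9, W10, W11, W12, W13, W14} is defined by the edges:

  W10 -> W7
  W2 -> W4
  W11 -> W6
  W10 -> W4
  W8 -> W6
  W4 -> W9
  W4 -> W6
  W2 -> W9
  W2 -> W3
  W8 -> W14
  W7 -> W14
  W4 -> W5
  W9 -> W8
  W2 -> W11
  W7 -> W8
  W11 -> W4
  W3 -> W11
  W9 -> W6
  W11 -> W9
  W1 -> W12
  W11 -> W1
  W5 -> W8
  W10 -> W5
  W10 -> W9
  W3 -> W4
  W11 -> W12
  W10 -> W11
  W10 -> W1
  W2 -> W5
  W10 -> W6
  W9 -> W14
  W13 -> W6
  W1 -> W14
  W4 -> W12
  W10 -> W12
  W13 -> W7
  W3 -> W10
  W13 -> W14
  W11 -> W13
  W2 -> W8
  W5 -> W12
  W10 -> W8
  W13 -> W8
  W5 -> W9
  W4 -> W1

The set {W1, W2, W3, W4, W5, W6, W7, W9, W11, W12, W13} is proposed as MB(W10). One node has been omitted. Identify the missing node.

W8

By definition, MB(W10) is built from W10's parents, W10's children, and the co-parents of W10.
Pa(W10) = {W3}.
W10 has children W1, W4, W5, W6, W7, W8, W9, W11, W12.
For each child, the remaining parents (spouses of W10):
  parents(W11) \ {W10} = {W2, W3}.
  W4 also has parents W2, W3, W11.
  W1 also has parents W4, W11.
  W5's other parents are W2, W4.
  W9 also has parents W2, W4, W5, W11.
  parents(W7) \ {W10} = {W13}.
  W8 also has parents W2, W5, W7, W9, W13.
  W12's other parents are W1, W4, W5, W11.
  parents(W6) \ {W10} = {W4, W8, W9, W11, W13}.
MB(W10) = {W1, W2, W3, W4, W5, W6, W7, W8, W9, W11, W12, W13}.
Comparing with the claimed set, W8 is missing.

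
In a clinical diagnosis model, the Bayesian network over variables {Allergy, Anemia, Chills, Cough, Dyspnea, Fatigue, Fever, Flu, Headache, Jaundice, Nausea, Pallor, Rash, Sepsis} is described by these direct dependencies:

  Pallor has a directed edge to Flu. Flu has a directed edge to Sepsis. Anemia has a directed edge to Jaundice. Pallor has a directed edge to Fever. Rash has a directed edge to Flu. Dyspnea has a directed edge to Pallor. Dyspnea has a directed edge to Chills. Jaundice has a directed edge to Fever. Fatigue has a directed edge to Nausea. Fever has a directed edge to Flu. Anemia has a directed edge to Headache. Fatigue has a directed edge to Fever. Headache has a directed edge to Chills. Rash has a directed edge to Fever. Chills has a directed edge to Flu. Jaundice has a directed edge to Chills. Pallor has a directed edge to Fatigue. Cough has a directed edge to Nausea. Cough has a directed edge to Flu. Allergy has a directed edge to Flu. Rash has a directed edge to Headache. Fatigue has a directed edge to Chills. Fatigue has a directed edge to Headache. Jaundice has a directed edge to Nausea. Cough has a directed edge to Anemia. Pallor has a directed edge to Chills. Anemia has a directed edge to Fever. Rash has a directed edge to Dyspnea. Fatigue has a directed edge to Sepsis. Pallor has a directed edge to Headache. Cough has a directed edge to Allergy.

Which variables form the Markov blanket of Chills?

{Allergy, Cough, Dyspnea, Fatigue, Fever, Flu, Headache, Jaundice, Pallor, Rash}

By definition, MB(Chills) is built from Chills's parents, Chills's children, and the co-parents of Chills.
Chills's children: Flu.
Chills has parents Dyspnea, Fatigue, Headache, Jaundice, Pallor.
Other parents of Chills's children:
  Flu: Allergy, Cough, Fever, Pallor, Rash
MB(Chills) = {Allergy, Cough, Dyspnea, Fatigue, Fever, Flu, Headache, Jaundice, Pallor, Rash}.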